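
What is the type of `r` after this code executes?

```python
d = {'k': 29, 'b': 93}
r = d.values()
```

.values() returns a dict_values view object

dict_values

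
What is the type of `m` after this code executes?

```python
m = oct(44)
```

oct() returns str representation

str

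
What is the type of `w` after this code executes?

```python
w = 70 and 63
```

'and' returns the last value when all truthy (63, which is int)

int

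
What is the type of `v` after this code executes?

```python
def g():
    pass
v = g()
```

A function with no return statement returns None

NoneType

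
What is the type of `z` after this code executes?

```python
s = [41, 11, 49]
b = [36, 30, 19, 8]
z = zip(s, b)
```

zip() returns a zip iterator object

zip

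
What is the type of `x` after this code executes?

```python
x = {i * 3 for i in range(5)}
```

A set comprehension {expr for x in iterable} produces a set

set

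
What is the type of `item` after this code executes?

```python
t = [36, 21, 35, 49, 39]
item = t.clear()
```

list.clear() returns None

NoneType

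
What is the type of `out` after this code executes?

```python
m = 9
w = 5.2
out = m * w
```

int * float returns float (9 * 5.2 = 46.8)

float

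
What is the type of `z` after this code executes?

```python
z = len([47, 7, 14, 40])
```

len() always returns int

int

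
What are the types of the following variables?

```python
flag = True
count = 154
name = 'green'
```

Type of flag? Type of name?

flag is bool; name is str

bool, str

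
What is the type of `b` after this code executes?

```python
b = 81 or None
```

'or' returns first truthy value (81, int)

int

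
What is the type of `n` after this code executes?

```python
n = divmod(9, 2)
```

divmod() returns a tuple (quotient, remainder)

tuple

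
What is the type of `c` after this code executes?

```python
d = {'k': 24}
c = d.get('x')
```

dict.get() returns None when key 'x' is not found and no default given

NoneType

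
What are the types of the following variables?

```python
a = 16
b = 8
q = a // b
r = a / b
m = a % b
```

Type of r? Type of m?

int / int returns float; int % int returns int

float, int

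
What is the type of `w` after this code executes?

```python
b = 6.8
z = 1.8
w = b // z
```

float // float returns float (floor division preserves float type)

float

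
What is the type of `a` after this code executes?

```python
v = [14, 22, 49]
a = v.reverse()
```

list.reverse() returns None

NoneType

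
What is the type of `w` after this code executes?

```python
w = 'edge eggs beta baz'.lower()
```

str.lower() returns str

str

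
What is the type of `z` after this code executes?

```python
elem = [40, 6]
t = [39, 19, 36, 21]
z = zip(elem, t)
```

zip() returns a zip iterator object

zip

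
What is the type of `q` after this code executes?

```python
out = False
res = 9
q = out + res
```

bool + int returns int (False is 0, so 0 + 9 = 9)

int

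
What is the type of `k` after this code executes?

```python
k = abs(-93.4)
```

abs() of float returns float

float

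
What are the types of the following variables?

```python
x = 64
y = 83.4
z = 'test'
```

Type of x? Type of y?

x is int; y is float

int, float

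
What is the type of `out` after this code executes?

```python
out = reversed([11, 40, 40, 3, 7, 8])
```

reversed() on a list returns a list_reverseiterator

list_reverseiterator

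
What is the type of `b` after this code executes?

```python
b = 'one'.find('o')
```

str.find() returns int (index, or -1)

int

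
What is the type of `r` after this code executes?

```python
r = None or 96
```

'or' with None returns the other value (96, int)

int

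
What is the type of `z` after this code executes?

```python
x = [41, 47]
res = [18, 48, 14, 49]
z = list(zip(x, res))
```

list(zip(...)) returns a list of tuples

list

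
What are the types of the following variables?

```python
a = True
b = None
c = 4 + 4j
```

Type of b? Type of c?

b is NoneType; c is complex

NoneType, complex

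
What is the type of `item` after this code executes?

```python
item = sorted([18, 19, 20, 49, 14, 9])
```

sorted() always returns list

list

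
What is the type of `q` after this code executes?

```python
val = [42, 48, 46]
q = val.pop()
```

list.pop() returns the popped element (int here)

int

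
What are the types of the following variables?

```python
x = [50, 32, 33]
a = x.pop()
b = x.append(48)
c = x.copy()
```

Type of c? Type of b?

list.copy() returns list; list.append() returns None

list, NoneType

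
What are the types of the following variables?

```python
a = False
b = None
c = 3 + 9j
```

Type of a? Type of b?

a is bool; b is NoneType

bool, NoneType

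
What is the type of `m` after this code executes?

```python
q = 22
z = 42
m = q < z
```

Comparison operators return bool

bool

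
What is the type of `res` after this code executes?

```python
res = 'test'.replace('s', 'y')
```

str.replace() returns str

str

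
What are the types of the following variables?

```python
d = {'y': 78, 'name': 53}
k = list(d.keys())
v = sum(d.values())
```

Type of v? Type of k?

sum of int values returns int; list(...) returns list

int, list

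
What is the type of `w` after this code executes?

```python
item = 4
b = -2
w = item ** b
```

int ** negative int returns float

float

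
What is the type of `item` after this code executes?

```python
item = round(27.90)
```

round() with no ndigits arg returns int

int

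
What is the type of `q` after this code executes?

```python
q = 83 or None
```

'or' returns first truthy value (83, int)

int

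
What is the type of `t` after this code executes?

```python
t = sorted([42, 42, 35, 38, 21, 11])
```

sorted() always returns list

list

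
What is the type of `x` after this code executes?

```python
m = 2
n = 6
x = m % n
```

int % int returns int (2 % 6 = 2)

int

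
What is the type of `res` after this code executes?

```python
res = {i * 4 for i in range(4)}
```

A set comprehension {expr for x in iterable} produces a set

set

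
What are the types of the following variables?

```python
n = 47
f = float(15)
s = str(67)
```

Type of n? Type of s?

n is int; s is str

int, str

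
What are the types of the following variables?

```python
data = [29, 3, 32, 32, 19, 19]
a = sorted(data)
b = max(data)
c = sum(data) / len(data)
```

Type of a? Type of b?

sorted() returns list; max of ints returns int

list, int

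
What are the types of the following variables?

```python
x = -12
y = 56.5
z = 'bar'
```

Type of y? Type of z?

y is float; z is str

float, str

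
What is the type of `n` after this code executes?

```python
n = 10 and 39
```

'and' returns the last value when all truthy (39, which is int)

int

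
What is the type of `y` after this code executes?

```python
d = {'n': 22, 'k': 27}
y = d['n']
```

Accessing dict[str, int] with key 'n' returns int value 22

int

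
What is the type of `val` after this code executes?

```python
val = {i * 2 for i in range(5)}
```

A set comprehension {expr for x in iterable} produces a set

set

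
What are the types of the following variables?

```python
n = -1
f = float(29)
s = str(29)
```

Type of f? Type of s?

f is float; s is str

float, str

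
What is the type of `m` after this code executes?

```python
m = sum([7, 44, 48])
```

sum() of ints returns int

int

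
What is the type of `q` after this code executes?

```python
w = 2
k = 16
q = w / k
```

int / int always returns float in Python 3 (2 / 16 = 0.125)

float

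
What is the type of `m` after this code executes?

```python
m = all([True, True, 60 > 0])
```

all() returns bool

bool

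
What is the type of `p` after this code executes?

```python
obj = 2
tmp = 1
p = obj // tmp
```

int // int returns int (2 // 1 = 2)

int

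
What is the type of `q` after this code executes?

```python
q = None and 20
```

'and' returns first falsy value (None)

NoneType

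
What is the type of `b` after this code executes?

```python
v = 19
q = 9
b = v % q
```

int % int returns int (19 % 9 = 1)

int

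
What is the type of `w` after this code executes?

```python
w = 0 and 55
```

'and' returns the first falsy value (0, which is int)

int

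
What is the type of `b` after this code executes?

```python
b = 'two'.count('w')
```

str.count() returns int

int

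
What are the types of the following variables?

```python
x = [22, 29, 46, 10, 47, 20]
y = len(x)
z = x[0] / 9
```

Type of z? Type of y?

int / int returns float; len() returns int

float, int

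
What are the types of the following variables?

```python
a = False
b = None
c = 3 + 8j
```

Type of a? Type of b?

a is bool; b is NoneType

bool, NoneType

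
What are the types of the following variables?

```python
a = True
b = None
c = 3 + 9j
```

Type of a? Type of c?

a is bool; c is complex

bool, complex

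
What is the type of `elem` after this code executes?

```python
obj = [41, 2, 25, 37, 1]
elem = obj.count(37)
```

list.count() returns int

int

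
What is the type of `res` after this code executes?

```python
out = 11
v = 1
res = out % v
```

int % int returns int (11 % 1 = 0)

int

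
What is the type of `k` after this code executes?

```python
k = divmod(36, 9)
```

divmod() returns a tuple (quotient, remainder)

tuple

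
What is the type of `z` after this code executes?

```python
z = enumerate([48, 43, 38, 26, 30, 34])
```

enumerate() returns an enumerate iterator object

enumerate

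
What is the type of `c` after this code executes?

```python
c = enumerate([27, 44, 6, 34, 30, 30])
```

enumerate() returns an enumerate iterator object

enumerate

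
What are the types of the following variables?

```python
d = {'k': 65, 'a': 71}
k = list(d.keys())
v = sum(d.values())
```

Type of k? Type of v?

list(...) returns list; sum of int values returns int

list, int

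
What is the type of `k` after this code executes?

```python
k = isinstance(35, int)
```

isinstance() returns bool

bool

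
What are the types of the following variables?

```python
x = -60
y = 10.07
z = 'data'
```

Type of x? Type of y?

x is int; y is float

int, float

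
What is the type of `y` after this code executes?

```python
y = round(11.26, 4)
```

round() with ndigits arg returns float

float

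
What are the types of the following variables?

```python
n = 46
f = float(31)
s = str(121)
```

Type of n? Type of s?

n is int; s is str

int, str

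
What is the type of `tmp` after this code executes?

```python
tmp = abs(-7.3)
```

abs() of float returns float

float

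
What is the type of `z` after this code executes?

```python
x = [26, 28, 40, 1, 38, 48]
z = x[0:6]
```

Slicing a list always returns a list

list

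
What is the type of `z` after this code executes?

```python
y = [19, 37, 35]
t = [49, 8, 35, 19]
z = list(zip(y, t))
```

list(zip(...)) returns a list of tuples

list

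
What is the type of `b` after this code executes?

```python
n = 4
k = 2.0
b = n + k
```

int + float returns float (4 + 2.0 = 6.0)

float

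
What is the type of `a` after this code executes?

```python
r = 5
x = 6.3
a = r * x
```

int * float returns float (5 * 6.3 = 31.5)

float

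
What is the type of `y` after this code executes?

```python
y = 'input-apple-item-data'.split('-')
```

str.split() returns list

list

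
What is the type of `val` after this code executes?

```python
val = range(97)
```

range() returns a range object

range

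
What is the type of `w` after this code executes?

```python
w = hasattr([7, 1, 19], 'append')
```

hasattr() returns bool

bool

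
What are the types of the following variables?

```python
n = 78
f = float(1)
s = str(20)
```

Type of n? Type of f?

n is int; f is float

int, float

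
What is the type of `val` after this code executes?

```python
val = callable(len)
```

callable() returns bool

bool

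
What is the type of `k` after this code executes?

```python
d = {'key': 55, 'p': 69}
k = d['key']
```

Accessing dict[str, int] with key 'key' returns int value 55

int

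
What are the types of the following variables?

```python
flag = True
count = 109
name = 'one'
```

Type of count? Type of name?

count is int; name is str

int, str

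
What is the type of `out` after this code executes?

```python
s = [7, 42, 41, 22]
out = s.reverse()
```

list.reverse() returns None

NoneType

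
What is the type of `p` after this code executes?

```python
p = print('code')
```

print() returns None

NoneType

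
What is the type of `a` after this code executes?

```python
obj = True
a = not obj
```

'not' always returns bool

bool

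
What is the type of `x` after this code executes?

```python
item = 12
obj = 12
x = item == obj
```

Equality comparison returns bool

bool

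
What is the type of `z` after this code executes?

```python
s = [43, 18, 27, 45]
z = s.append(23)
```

list.append() returns None (mutates in place)

NoneType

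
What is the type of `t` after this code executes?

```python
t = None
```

None has type NoneType

NoneType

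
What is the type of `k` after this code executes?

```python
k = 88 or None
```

'or' returns first truthy value (88, int)

int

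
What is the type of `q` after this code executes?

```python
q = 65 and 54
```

'and' returns the last value when all truthy (54, which is int)

int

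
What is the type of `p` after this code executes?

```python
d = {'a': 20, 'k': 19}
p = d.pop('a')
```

dict.pop() returns the value (int)

int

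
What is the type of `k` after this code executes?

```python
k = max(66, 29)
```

max() of ints returns int

int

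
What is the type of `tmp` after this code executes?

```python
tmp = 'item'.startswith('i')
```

str.startswith() returns bool

bool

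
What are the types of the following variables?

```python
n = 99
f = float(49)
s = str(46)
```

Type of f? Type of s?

f is float; s is str

float, str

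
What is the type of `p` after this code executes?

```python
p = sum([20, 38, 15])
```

sum() of ints returns int

int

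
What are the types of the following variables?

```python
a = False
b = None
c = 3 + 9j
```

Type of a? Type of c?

a is bool; c is complex

bool, complex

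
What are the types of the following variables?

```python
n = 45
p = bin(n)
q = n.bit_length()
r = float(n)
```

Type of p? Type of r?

bin() returns str; float() returns float

str, float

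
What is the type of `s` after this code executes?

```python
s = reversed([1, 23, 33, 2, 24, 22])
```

reversed() on a list returns a list_reverseiterator

list_reverseiterator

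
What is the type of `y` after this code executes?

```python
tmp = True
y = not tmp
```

'not' always returns bool

bool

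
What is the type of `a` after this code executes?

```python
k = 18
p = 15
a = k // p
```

int // int returns int (18 // 15 = 1)

int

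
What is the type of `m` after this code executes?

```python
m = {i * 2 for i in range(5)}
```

A set comprehension {expr for x in iterable} produces a set

set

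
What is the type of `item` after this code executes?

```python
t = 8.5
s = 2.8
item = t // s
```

float // float returns float (floor division preserves float type)

float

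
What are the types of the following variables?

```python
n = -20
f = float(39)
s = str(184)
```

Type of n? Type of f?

n is int; f is float

int, float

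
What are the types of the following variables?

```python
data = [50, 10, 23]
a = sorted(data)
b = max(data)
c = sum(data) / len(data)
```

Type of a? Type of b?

sorted() returns list; max of ints returns int

list, int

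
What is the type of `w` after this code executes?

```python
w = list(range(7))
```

list(range(...)) returns list

list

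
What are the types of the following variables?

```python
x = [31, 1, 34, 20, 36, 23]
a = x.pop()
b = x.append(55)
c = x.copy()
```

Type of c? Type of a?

list.copy() returns list; list.pop() returns the element (int)

list, int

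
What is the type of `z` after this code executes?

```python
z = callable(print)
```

callable() returns bool

bool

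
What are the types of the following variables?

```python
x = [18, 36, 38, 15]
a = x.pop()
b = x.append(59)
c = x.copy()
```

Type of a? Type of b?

list.pop() returns the element (int); list.append() returns None

int, NoneType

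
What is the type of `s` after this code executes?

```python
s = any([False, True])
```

any() returns bool

bool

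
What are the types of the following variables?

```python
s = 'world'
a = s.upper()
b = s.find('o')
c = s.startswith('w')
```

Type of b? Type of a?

str.find() returns int; str.upper() returns str

int, str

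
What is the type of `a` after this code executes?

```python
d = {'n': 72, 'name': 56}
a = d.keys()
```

.keys() returns a dict_keys view object

dict_keys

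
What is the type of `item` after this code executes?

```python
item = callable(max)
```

callable() returns bool

bool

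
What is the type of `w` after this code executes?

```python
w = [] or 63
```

'or' returns first truthy value (63, which is int)

int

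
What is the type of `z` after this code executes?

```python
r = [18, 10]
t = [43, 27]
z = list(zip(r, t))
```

list(zip(...)) returns a list of tuples

list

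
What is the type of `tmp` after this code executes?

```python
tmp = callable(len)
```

callable() returns bool

bool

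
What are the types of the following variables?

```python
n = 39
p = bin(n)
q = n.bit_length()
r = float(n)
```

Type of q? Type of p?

int.bit_length() returns int; bin() returns str

int, str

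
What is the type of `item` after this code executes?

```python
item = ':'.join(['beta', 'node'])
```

str.join() returns str

str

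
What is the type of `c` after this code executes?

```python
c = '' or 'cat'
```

'or' returns first truthy value ('cat', which is str)

str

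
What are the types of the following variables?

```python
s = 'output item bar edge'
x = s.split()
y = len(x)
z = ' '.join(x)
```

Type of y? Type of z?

len() returns int; str.join() returns str

int, str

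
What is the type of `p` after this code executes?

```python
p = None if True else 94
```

Ternary: condition is True, if branch (None) taken → NoneType

NoneType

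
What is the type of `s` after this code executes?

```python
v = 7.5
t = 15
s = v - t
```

float - int returns float (7.5 - 15 = -7.5)

float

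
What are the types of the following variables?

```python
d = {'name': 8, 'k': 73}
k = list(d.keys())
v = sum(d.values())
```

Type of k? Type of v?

list(...) returns list; sum of int values returns int

list, int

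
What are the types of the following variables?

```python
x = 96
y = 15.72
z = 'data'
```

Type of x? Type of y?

x is int; y is float

int, float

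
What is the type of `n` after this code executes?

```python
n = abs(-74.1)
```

abs() of float returns float

float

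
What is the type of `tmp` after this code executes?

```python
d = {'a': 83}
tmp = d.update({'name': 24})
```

dict.update() returns None

NoneType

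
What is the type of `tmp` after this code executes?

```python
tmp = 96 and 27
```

'and' returns the last value when all truthy (27, which is int)

int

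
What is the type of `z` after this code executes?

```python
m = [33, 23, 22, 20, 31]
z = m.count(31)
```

list.count() returns int

int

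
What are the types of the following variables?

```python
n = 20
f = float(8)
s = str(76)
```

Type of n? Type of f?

n is int; f is float

int, float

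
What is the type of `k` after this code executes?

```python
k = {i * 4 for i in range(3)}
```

A set comprehension {expr for x in iterable} produces a set

set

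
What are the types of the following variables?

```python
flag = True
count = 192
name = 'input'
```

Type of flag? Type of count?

flag is bool; count is int

bool, int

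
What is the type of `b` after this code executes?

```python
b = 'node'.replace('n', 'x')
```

str.replace() returns str

str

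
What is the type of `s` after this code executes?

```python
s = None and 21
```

'and' returns first falsy value (None)

NoneType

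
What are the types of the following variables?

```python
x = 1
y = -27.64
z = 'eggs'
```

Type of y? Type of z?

y is float; z is str

float, str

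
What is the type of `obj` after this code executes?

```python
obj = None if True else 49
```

Ternary: condition is True, if branch (None) taken → NoneType

NoneType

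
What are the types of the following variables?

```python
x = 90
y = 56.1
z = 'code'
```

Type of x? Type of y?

x is int; y is float

int, float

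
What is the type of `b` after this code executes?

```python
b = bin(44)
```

bin() returns str representation

str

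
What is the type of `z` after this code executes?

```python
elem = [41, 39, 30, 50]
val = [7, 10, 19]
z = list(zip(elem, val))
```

list(zip(...)) returns a list of tuples

list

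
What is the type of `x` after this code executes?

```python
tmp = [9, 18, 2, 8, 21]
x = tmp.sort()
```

list.sort() returns None (sorts in place)

NoneType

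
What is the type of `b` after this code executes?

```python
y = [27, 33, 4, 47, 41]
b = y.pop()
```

list.pop() returns the popped element (int here)

int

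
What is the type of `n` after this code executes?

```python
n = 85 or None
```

'or' returns first truthy value (85, int)

int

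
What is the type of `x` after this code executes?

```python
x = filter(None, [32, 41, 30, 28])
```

filter() returns a filter iterator object

filter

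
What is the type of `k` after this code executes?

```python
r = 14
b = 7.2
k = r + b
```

int + float returns float (14 + 7.2 = 21.2)

float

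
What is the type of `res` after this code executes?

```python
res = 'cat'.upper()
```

str.upper() returns str

str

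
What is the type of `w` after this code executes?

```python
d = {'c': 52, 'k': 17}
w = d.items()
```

dict.items() returns a dict_items view

dict_items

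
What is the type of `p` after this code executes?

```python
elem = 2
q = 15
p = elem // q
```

int // int returns int (2 // 15 = 0)

int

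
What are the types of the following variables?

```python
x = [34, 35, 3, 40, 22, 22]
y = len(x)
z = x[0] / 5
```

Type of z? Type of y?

int / int returns float; len() returns int

float, int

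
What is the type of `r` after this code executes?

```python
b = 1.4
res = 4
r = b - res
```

float - int returns float (1.4 - 4 = -2.6)

float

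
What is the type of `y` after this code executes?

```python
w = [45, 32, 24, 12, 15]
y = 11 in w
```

'in' operator returns bool

bool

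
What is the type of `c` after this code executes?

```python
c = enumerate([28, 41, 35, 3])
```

enumerate() returns an enumerate iterator object

enumerate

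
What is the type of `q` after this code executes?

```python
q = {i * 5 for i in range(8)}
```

A set comprehension {expr for x in iterable} produces a set

set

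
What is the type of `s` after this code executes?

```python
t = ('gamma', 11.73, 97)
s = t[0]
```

Index 0 of tuple is 'gamma' which is str

str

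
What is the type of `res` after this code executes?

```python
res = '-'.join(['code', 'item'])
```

str.join() returns str

str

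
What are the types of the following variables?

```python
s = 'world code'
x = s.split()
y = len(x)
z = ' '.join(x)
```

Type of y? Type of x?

len() returns int; str.split() returns list

int, list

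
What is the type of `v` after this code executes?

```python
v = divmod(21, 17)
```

divmod() returns a tuple (quotient, remainder)

tuple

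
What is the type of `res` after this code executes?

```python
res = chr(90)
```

chr() returns str (single character)

str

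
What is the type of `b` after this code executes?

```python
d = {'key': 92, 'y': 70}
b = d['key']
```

Accessing dict[str, int] with key 'key' returns int value 92

int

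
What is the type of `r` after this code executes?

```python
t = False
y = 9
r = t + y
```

bool + int returns int (False is 0, so 0 + 9 = 9)

int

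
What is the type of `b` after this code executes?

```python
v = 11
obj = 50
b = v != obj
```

Comparison operators return bool

bool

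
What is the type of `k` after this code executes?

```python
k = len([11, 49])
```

len() always returns int

int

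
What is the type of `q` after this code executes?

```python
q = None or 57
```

'or' with None returns the other value (57, int)

int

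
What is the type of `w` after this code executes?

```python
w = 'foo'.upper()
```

str.upper() returns str

str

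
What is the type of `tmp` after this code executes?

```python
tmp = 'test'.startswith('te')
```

str.startswith() returns bool

bool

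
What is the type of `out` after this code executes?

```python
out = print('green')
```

print() returns None

NoneType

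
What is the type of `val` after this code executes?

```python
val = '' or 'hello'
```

'or' returns first truthy value ('hello', which is str)

str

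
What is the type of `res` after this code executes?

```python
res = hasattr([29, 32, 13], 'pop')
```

hasattr() returns bool

bool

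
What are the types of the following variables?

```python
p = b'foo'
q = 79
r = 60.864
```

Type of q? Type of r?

q is int; r is float

int, float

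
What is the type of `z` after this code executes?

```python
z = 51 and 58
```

'and' returns the last value when all truthy (58, which is int)

int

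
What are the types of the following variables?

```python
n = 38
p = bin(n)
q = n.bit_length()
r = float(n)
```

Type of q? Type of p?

int.bit_length() returns int; bin() returns str

int, str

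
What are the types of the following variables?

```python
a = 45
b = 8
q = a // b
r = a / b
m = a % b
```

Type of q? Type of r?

int // int returns int; int / int returns float

int, float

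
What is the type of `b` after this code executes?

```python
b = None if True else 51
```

Ternary: condition is True, if branch (None) taken → NoneType

NoneType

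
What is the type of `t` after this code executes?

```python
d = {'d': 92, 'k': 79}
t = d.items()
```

dict.items() returns a dict_items view

dict_items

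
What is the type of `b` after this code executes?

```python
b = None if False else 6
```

Ternary: condition is False, else branch (6) taken → int

int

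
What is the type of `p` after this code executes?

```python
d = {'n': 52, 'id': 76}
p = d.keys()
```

.keys() returns a dict_keys view object

dict_keys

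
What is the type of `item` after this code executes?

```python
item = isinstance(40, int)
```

isinstance() returns bool

bool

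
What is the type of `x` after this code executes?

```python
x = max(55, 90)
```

max() of ints returns int

int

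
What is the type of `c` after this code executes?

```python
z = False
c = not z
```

'not' always returns bool

bool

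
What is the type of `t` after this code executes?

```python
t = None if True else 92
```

Ternary: condition is True, if branch (None) taken → NoneType

NoneType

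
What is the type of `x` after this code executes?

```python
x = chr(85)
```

chr() returns str (single character)

str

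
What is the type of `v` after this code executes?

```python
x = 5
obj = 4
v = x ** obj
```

int ** positive int returns int (5 ** 4 = 625)

int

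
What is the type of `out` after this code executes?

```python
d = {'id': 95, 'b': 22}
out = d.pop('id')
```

dict.pop() returns the value (int)

int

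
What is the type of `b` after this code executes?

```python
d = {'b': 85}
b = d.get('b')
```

dict.get() returns the value (int) when key is found

int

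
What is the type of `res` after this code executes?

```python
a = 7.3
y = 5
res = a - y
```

float - int returns float (7.3 - 5 = 2.3)

float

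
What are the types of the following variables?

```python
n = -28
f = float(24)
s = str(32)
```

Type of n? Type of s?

n is int; s is str

int, str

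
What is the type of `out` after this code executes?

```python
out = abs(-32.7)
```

abs() of float returns float

float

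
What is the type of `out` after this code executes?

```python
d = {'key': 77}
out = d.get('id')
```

dict.get() returns None when key 'id' is not found and no default given

NoneType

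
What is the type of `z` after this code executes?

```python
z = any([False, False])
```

any() returns bool

bool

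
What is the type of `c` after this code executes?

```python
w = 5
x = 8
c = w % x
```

int % int returns int (5 % 8 = 5)

int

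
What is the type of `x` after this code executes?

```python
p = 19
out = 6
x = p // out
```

int // int returns int (19 // 6 = 3)

int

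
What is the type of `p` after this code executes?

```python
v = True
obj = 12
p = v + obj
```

bool + int returns int (True is 1, so 1 + 12 = 13)

int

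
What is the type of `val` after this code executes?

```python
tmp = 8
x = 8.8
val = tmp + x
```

int + float returns float (8 + 8.8 = 16.8)

float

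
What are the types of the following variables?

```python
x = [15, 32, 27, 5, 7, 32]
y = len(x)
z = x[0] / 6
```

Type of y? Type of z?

len() returns int; int / int returns float

int, float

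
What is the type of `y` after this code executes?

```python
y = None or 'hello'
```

'or' with None returns the other value ('hello', str)

str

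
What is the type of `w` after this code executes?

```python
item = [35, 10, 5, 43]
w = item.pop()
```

list.pop() returns the popped element (int here)

int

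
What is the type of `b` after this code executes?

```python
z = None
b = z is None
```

'is' comparison returns bool

bool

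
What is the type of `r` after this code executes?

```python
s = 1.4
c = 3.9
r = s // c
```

float // float returns float (floor division preserves float type)

float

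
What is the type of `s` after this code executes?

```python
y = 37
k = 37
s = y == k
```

Equality comparison returns bool

bool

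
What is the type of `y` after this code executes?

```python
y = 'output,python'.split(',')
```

str.split() returns list

list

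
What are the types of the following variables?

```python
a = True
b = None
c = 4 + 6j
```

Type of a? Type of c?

a is bool; c is complex

bool, complex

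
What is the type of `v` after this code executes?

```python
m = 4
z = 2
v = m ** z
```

int ** positive int returns int (4 ** 2 = 16)

int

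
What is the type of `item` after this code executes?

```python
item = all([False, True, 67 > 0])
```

all() returns bool

bool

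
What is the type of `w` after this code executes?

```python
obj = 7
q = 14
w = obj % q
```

int % int returns int (7 % 14 = 7)

int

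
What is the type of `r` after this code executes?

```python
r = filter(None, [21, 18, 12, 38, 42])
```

filter() returns a filter iterator object

filter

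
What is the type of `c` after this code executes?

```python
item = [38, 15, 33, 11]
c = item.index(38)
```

list.index() returns int

int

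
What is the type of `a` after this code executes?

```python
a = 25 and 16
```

'and' returns the last value when all truthy (16, which is int)

int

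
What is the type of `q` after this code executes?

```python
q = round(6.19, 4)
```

round() with ndigits arg returns float

float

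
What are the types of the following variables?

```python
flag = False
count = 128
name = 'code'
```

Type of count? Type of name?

count is int; name is str

int, str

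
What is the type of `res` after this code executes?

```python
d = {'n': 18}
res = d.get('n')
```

dict.get() returns the value (int) when key is found

int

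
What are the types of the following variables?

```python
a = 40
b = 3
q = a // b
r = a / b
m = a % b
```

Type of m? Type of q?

int % int returns int; int // int returns int

int, int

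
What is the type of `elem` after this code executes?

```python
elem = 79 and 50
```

'and' returns the last value when all truthy (50, which is int)

int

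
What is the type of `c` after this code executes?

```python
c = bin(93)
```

bin() returns str representation

str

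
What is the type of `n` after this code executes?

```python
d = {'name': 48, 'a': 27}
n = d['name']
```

Accessing dict[str, int] with key 'name' returns int value 48

int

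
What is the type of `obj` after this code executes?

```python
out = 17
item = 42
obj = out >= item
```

Comparison operators return bool

bool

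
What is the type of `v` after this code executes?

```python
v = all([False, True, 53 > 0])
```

all() returns bool

bool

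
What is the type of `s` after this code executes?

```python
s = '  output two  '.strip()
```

str.strip() returns str

str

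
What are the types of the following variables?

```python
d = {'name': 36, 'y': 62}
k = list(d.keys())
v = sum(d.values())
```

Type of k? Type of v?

list(...) returns list; sum of int values returns int

list, int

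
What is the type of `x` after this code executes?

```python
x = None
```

None has type NoneType

NoneType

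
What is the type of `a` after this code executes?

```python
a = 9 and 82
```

'and' returns the last value when all truthy (82, which is int)

int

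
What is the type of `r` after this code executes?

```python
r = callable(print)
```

callable() returns bool

bool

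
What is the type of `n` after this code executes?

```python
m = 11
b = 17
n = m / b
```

int / int always returns float in Python 3 (11 / 17 = 0.647059)

float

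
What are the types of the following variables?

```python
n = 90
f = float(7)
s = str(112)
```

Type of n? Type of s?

n is int; s is str

int, str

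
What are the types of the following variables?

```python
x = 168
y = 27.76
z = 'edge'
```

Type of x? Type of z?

x is int; z is str

int, str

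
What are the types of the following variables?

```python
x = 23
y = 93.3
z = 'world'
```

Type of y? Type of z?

y is float; z is str

float, str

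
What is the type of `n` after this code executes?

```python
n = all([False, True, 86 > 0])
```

all() returns bool

bool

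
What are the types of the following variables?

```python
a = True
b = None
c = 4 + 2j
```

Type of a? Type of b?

a is bool; b is NoneType

bool, NoneType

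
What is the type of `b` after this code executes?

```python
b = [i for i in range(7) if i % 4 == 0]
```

A list comprehension [...] produces a list

list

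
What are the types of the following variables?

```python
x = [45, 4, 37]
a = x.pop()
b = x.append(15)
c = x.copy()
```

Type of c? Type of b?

list.copy() returns list; list.append() returns None

list, NoneType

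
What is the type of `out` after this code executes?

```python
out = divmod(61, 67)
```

divmod() returns a tuple (quotient, remainder)

tuple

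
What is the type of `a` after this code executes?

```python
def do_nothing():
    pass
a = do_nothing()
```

A function with no return statement returns None

NoneType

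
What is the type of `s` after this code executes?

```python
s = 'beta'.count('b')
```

str.count() returns int

int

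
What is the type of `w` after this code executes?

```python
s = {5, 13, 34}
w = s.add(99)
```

set.add() returns None (mutates in place)

NoneType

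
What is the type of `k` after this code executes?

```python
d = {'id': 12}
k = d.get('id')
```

dict.get() returns the value (int) when key is found

int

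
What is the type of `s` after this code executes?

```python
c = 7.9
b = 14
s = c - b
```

float - int returns float (7.9 - 14 = -6.1)

float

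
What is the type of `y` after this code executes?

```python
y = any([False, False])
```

any() returns bool

bool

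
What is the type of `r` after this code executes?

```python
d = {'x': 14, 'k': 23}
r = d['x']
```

Accessing dict[str, int] with key 'x' returns int value 14

int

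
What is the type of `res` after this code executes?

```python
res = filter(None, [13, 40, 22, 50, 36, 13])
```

filter() returns a filter iterator object

filter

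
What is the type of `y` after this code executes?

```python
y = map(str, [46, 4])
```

map() returns a map iterator object

map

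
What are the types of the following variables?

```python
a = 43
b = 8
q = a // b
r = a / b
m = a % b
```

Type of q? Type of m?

int // int returns int; int % int returns int

int, int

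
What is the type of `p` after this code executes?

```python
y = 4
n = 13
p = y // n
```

int // int returns int (4 // 13 = 0)

int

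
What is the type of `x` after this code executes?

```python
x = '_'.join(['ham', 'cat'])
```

str.join() returns str

str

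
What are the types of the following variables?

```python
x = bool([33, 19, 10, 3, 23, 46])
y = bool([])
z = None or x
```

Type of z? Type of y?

None or <bool> returns the bool; bool() returns bool

bool, bool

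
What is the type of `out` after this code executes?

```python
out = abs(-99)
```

abs() of int returns int

int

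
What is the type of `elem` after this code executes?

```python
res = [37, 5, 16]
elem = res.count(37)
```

list.count() returns int

int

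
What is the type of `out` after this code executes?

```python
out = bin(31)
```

bin() returns str representation

str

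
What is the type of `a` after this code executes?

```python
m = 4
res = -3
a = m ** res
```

int ** negative int returns float

float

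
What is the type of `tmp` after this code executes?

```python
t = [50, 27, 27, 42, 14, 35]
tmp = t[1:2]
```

Slicing a list always returns a list

list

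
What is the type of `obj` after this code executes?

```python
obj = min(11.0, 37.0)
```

min() of floats returns float

float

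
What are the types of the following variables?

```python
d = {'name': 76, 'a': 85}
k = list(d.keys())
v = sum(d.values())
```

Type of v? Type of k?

sum of int values returns int; list(...) returns list

int, list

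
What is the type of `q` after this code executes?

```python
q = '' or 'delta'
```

'or' returns first truthy value ('delta', which is str)

str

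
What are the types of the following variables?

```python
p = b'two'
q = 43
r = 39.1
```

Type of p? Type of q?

p is bytes; q is int

bytes, int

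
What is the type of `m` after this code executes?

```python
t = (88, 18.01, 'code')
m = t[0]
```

Index 0 of tuple is 88 which is int

int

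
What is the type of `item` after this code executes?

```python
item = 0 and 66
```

'and' returns the first falsy value (0, which is int)

int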